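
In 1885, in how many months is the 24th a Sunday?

Check the 24th of each month of 1885: Jan 24: Sat, Feb 24: Tue, Mar 24: Tue, Apr 24: Fri, May 24: Sun, Jun 24: Wed, Jul 24: Fri, Aug 24: Mon, Sep 24: Thu, Oct 24: Sat, Nov 24: Tue, Dec 24: Thu.
Sunday occurs in May — 1 month.

1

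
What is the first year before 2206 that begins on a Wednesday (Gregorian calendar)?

2200

Jan 1 advances by 2 weekdays after a leap year and by 1 after a common year.
2206: Jan 1 is Wednesday.
2205: Tuesday
2204: Sunday (leap)
2203: Saturday
2202: Friday
2201: Thursday
2200: Wednesday
2200 begins on a Wednesday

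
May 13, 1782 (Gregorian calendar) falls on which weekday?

January 1, 1782 is a Tuesday.
May 13 is day 133 of the year, i.e. 132 days after Jan 1.
132 mod 7 = 6, so advance 6 weekdays from Tuesday: Monday.

Monday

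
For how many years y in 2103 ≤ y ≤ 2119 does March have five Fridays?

7

March has 31 days; it has five Fridays when Friday falls among the first (month-length − 28) days — i.e. when March 1 is one of Friday/Thursday/Wednesday.
March 1 by year: 2103:Thu✓ 2104:Sat 2105:Sun 2106:Mon 2107:Tue 2108:Thu✓ 2109:Fri✓ 2110:Sat 2111:Sun 2112:Tue 2113:Wed✓ 2114:Thu✓ 2115:Fri✓ 2116:Sun 2117:Mon 2118:Tue 2119:Wed✓
Years with five Fridays: 2103, 2108, 2109, 2113, 2114, 2115, 2119 → 7.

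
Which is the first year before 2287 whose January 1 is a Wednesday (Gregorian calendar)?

2279

Jan 1 advances by 2 weekdays after a leap year and by 1 after a common year.
2287: Jan 1 is Saturday.
2286: Friday
2285: Thursday
2284: Tuesday (leap)
2283: Monday
2282: Sunday
2281: Saturday
2280: Thursday (leap)
2279: Wednesday
2279 begins on a Wednesday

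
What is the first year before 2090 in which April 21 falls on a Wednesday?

2088

From one year to the next, a fixed date's weekday advances by 1, or by 2 when a Feb 29 lies between the two dates.
2090: April 21 is Friday.
2089: Thursday (−1)
2088: Wednesday (−1)
April 21 falls on a Wednesday in 2088.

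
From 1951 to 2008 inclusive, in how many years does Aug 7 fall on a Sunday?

8

Track Aug 7's weekday year by year (advancing +1, or +2 across a Feb 29):
  1951: Tue  1952: Thu (+2)  1953: Fri (+1)  1954: Sat (+1)  1955: Sun (+1) ✓
  1956: Tue (+2)  1957: Wed (+1)  1958: Thu (+1)  1959: Fri (+1)  1960: Sun (+2) ✓
  1961: Mon (+1)  1962: Tue (+1)  1963: Wed (+1)  1964: Fri (+2)  … (30 more years) …
  1995: Mon (+1)  1996: Wed (+2)  1997: Thu (+1)  1998: Fri (+1)  1999: Sat (+1)
  2000: Mon (+2)  2001: Tue (+1)  2002: Wed (+1)  2003: Thu (+1)  2004: Sat (+2)
  2005: Sun (+1) ✓  2006: Mon (+1)  2007: Tue (+1)  2008: Thu (+2)
Sunday years: 1955, 1960, 1966, 1977, 1983, 1988, 1994, 2005 — 8 in total.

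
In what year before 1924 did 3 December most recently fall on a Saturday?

1921

From one year to the next, a fixed date's weekday advances by 1, or by 2 when a Feb 29 lies between the two dates.
1924: December 3 is Wednesday.
1923: Monday (−2)
1922: Sunday (−1)
1921: Saturday (−1)
3 December falls on a Saturday in 1921.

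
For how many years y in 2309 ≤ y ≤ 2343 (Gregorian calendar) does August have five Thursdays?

14

August has 31 days; it has five Thursdays when Thursday falls among the first (month-length − 28) days — i.e. when August 1 is one of Thursday/Wednesday/Tuesday.
August 1 by year: 2309:Sun 2310:Mon 2311:Tue✓ 2312:Thu✓ 2313:Fri 2314:Sat 2315:Sun 2316:Tue✓ 2317:Wed✓ 2318:Thu✓ 2319:Fri 2320:Sun 2321:Mon 2322:Tue✓ 2323:Wed✓ …(5 more)… 2329:Thu✓ 2330:Fri 2331:Sat 2332:Mon 2333:Tue✓ 2334:Wed✓ 2335:Thu✓ 2336:Sat 2337:Sun 2338:Mon 2339:Tue✓ 2340:Thu✓ 2341:Fri 2342:Sat 2343:Sun
Years with five Thursdays: 2311, 2312, 2316, 2317, 2318, 2322, 2323, 2328, 2329, 2333, 2334, 2335, 2339, 2340 → 14.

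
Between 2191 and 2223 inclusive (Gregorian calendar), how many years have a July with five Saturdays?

12

July has 31 days; it has five Saturdays when Saturday falls among the first (month-length − 28) days — i.e. when July 1 is one of Saturday/Friday/Thursday.
July 1 by year: 2191:Fri✓ 2192:Sun 2193:Mon 2194:Tue 2195:Wed 2196:Fri✓ 2197:Sat✓ 2198:Sun 2199:Mon 2200:Tue 2201:Wed 2202:Thu✓ 2203:Fri✓ 2204:Sun 2205:Mon …(3 more)… 2209:Sat✓ 2210:Sun 2211:Mon 2212:Wed 2213:Thu✓ 2214:Fri✓ 2215:Sat✓ 2216:Mon 2217:Tue 2218:Wed 2219:Thu✓ 2220:Sat✓ 2221:Sun 2222:Mon 2223:Tue
Years with five Saturdays: 2191, 2196, 2197, 2202, 2203, 2208, 2209, 2213, 2214, 2215, 2219, 2220 → 12.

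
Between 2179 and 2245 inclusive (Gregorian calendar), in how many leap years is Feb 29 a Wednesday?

3

Leap years in 2179–2245: 16 of them.
Feb 29 weekday advances by 5 (mod 7) from one leap year to the next four years later (or differs when a century non-leap intervenes).
Leap-day weekdays: 2180:Tue 2184:Sun 2188:Fri 2192:Wed✓ 2196:Mon 2204:Wed✓ 2208:Mon 2212:Sat 2216:Thu 2220:Tue 2224:Sun 2228:Fri 2232:Wed✓ 2236:Mon 2240:Sat 2244:Thu
Wednesday: 2192, 2204, 2232 → 3.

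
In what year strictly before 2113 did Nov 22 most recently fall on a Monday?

From one year to the next, a fixed date's weekday advances by 1, or by 2 when a Feb 29 lies between the two dates.
2113: November 22 is Wednesday.
2112: Tuesday (−1)
2111: Sunday (−2)
2110: Saturday (−1)
2109: Friday (−1)
2108: Thursday (−1)
2107: Tuesday (−2)
2106: Monday (−1)
Nov 22 falls on a Monday in 2106.

2106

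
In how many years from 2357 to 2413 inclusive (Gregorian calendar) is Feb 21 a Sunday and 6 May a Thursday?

Check each year's weekday for Feb 21 and 6 May:
  2357: Thu/Mon  2358: Fri/Tue  2359: Sat/Wed  2360: Sun/Fri  2361: Tue/Sat  2362: Wed/Sun  2363: Thu/Mon  2364: Fri/Wed  2365: Sun/Thu ✓  2366: Mon/Fri  2367: Tue/Sat  2368: Wed/Mon  2369: Fri/Tue  2370: Sat/Wed  …(29 more)…  2400: Mon/Sat  2401: Wed/Sun  2402: Thu/Mon  2403: Fri/Tue  2404: Sat/Thu  2405: Mon/Fri  2406: Tue/Sat  2407: Wed/Sun  2408: Thu/Tue  2409: Sat/Wed  2410: Sun/Thu ✓  2411: Mon/Fri  2412: Tue/Sun  2413: Thu/Mon
Both conditions hold in: 2365, 2371, 2382, 2393, 2399, 2410 — 6.

6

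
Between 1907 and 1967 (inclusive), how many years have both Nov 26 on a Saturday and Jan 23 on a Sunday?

7

Check each year's weekday for Nov 26 and Jan 23:
  1907: Tue/Wed  1908: Thu/Thu  1909: Fri/Sat  1910: Sat/Sun ✓  1911: Sun/Mon  1912: Tue/Tue  1913: Wed/Thu  1914: Thu/Fri  1915: Fri/Sat  1916: Sun/Sun  1917: Mon/Tue  1918: Tue/Wed  1919: Wed/Thu  1920: Fri/Fri  …(33 more)…  1954: Fri/Sat  1955: Sat/Sun ✓  1956: Mon/Mon  1957: Tue/Wed  1958: Wed/Thu  1959: Thu/Fri  1960: Sat/Sat  1961: Sun/Mon  1962: Mon/Tue  1963: Tue/Wed  1964: Thu/Thu  1965: Fri/Sat  1966: Sat/Sun ✓  1967: Sun/Mon
Both conditions hold in: 1910, 1921, 1927, 1938, 1949, 1955, 1966 — 7.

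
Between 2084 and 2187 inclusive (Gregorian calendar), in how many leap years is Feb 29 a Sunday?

4

Leap years in 2084–2187: 25 of them.
Feb 29 weekday advances by 5 (mod 7) from one leap year to the next four years later (or differs when a century non-leap intervenes).
Leap-day weekdays: 2084:Tue 2088:Sun✓ 2092:Fri 2096:Wed 2104:Fri 2108:Wed 2112:Mon 2116:Sat 2120:Thu 2124:Tue 2128:Sun✓ 2132:Fri 2136:Wed 2140:Mon 2144:Sat 2148:Thu 2152:Tue 2156:Sun✓ 2160:Fri 2164:Wed 2168:Mon 2172:Sat 2176:Thu 2180:Tue 2184:Sun✓
Sunday: 2088, 2128, 2156, 2184 → 4.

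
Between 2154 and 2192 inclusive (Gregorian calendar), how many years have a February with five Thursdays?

February has 28 days (29 in leap years); it has five Thursdays when Thursday falls among the first (month-length − 28) days — i.e. when February 1 is Thursday in a leap year (never in a common year).
February 1 by year: 2154:Fri 2155:Sat 2156:Sun 2157:Tue 2158:Wed 2159:Thu 2160:Fri 2161:Sun 2162:Mon 2163:Tue 2164:Wed 2165:Fri 2166:Sat 2167:Sun 2168:Mon …(9 more)… 2178:Sun 2179:Mon 2180:Tue 2181:Thu 2182:Fri 2183:Sat 2184:Sun 2185:Tue 2186:Wed 2187:Thu 2188:Fri 2189:Sun 2190:Mon 2191:Tue 2192:Wed
Years with five Thursdays: 2176 → 1.

1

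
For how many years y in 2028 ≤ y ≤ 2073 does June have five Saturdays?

June has 30 days; it has five Saturdays when Saturday falls among the first (month-length − 28) days — i.e. when June 1 is one of Saturday/Friday.
June 1 by year: 2028:Thu 2029:Fri✓ 2030:Sat✓ 2031:Sun 2032:Tue 2033:Wed 2034:Thu 2035:Fri✓ 2036:Sun 2037:Mon 2038:Tue 2039:Wed 2040:Fri✓ 2041:Sat✓ 2042:Sun …(16 more)… 2059:Sun 2060:Tue 2061:Wed 2062:Thu 2063:Fri✓ 2064:Sun 2065:Mon 2066:Tue 2067:Wed 2068:Fri✓ 2069:Sat✓ 2070:Sun 2071:Mon 2072:Wed 2073:Thu
Years with five Saturdays: 2029, 2030, 2035, 2040, 2041, 2046, 2047, 2052, 2057, 2058, 2063, 2068, 2069 → 13.

13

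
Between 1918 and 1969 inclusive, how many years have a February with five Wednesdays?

2

February has 28 days (29 in leap years); it has five Wednesdays when Wednesday falls among the first (month-length − 28) days — i.e. when February 1 is Wednesday in a leap year (never in a common year).
February 1 by year: 1918:Fri 1919:Sat 1920:Sun 1921:Tue 1922:Wed 1923:Thu 1924:Fri 1925:Sun 1926:Mon 1927:Tue 1928:Wed✓ 1929:Fri 1930:Sat 1931:Sun 1932:Mon …(22 more)… 1955:Tue 1956:Wed✓ 1957:Fri 1958:Sat 1959:Sun 1960:Mon 1961:Wed 1962:Thu 1963:Fri 1964:Sat 1965:Mon 1966:Tue 1967:Wed 1968:Thu 1969:Sat
Years with five Wednesdays: 1928, 1956 → 2.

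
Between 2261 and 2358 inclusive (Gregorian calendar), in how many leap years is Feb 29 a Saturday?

Leap years in 2261–2358: 23 of them.
Feb 29 weekday advances by 5 (mod 7) from one leap year to the next four years later (or differs when a century non-leap intervenes).
Leap-day weekdays: 2264:Mon 2268:Sat✓ 2272:Thu 2276:Tue 2280:Sun 2284:Fri 2288:Wed 2292:Mon 2296:Sat✓ 2304:Mon 2308:Sat✓ 2312:Thu 2316:Tue 2320:Sun 2324:Fri 2328:Wed 2332:Mon 2336:Sat✓ 2340:Thu 2344:Tue 2348:Sun 2352:Fri 2356:Wed
Saturday: 2268, 2296, 2308, 2336 → 4.

4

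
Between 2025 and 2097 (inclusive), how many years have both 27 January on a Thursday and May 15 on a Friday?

0

Check each year's weekday for 27 January and May 15:
  2025: Mon/Thu  2026: Tue/Fri  2027: Wed/Sat  2028: Thu/Mon  2029: Sat/Tue  2030: Sun/Wed  2031: Mon/Thu  2032: Tue/Sat  2033: Thu/Sun  2034: Fri/Mon  2035: Sat/Tue  2036: Sun/Thu  2037: Tue/Fri  2038: Wed/Sat  …(45 more)…  2084: Thu/Mon  2085: Sat/Tue  2086: Sun/Wed  2087: Mon/Thu  2088: Tue/Sat  2089: Thu/Sun  2090: Fri/Mon  2091: Sat/Tue  2092: Sun/Thu  2093: Tue/Fri  2094: Wed/Sat  2095: Thu/Sun  2096: Fri/Tue  2097: Sun/Wed
Both conditions hold in: no year — 0.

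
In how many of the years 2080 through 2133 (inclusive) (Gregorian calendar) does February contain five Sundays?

2

February has 28 days (29 in leap years); it has five Sundays when Sunday falls among the first (month-length − 28) days — i.e. when February 1 is Sunday in a leap year (never in a common year).
February 1 by year: 2080:Thu 2081:Sat 2082:Sun 2083:Mon 2084:Tue 2085:Thu 2086:Fri 2087:Sat 2088:Sun✓ 2089:Tue 2090:Wed 2091:Thu 2092:Fri 2093:Sun 2094:Mon …(24 more)… 2119:Wed 2120:Thu 2121:Sat 2122:Sun 2123:Mon 2124:Tue 2125:Thu 2126:Fri 2127:Sat 2128:Sun✓ 2129:Tue 2130:Wed 2131:Thu 2132:Fri 2133:Sun
Years with five Sundays: 2088, 2128 → 2.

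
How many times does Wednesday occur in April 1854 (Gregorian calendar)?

4

April 1854 has 30 days and begins on Saturday.
The first Wednesday is April 5.
Wednesdays fall on 5, 12, 19, 26 — that's 4.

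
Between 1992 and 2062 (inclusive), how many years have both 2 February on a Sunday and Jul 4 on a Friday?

Check each year's weekday for 2 February and Jul 4:
  1992: Sun/Sat  1993: Tue/Sun  1994: Wed/Mon  1995: Thu/Tue  1996: Fri/Thu  1997: Sun/Fri ✓  1998: Mon/Sat  1999: Tue/Sun  2000: Wed/Tue  2001: Fri/Wed  2002: Sat/Thu  2003: Sun/Fri ✓  2004: Mon/Sun  2005: Wed/Mon  …(43 more)…  2049: Tue/Sun  2050: Wed/Mon  2051: Thu/Tue  2052: Fri/Thu  2053: Sun/Fri ✓  2054: Mon/Sat  2055: Tue/Sun  2056: Wed/Tue  2057: Fri/Wed  2058: Sat/Thu  2059: Sun/Fri ✓  2060: Mon/Sun  2061: Wed/Mon  2062: Thu/Tue
Both conditions hold in: 1997, 2003, 2014, 2025, 2031, 2042, 2053, 2059 — 8.

8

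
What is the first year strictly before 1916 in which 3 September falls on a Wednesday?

From one year to the next, a fixed date's weekday advances by 1, or by 2 when a Feb 29 lies between the two dates.
1916: September 3 is Sunday.
1915: Friday (−2)
1914: Thursday (−1)
1913: Wednesday (−1)
3 September falls on a Wednesday in 1913.

1913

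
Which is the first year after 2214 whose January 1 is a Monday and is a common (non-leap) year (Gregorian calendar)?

Jan 1 advances by 2 weekdays after a leap year and by 1 after a common year.
2214: Jan 1 is Saturday.
2215: Sunday
2216: Monday (leap)
2217: Wednesday
2218: Thursday
2219: Friday
2220: Saturday (leap)
2221: Monday
2221 begins on a Monday and is a common year.

2221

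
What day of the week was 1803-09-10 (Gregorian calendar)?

January 1, 1803 is a Saturday.
September 10 is day 253 of the year, i.e. 252 days after Jan 1.
252 mod 7 = 0, so advance 0 weekdays from Saturday: Saturday.

Saturday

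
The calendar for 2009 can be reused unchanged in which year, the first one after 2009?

Two years share a calendar iff Jan 1 falls on the same weekday and both are leap or both are common. 2009: Jan 1 is Thursday, common year.
2010: Jan 1 Friday, common
2011: Jan 1 Saturday, common
2012: Jan 1 Sunday, leap
2013: Jan 1 Tuesday, common
2014: Jan 1 Wednesday, common
2015: Jan 1 Thursday, common
2015 matches on both conditions.

2015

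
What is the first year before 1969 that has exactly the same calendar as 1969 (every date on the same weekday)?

1958

Two years share a calendar iff Jan 1 falls on the same weekday and both are leap or both are common. 1969: Jan 1 is Wednesday, common year.
1968: Jan 1 Monday, leap
1967: Jan 1 Sunday, common
1966: Jan 1 Saturday, common
1965: Jan 1 Friday, common
1964: Jan 1 Wednesday, leap
1963: Jan 1 Tuesday, common
1962: Jan 1 Monday, common
1961: Jan 1 Sunday, common
1960: Jan 1 Friday, leap
1959: Jan 1 Thursday, common
1958: Jan 1 Wednesday, common
1958 matches on both conditions.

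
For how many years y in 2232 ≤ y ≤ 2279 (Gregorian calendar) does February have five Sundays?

1

February has 28 days (29 in leap years); it has five Sundays when Sunday falls among the first (month-length − 28) days — i.e. when February 1 is Sunday in a leap year (never in a common year).
February 1 by year: 2232:Wed 2233:Fri 2234:Sat 2235:Sun 2236:Mon 2237:Wed 2238:Thu 2239:Fri 2240:Sat 2241:Mon 2242:Tue 2243:Wed 2244:Thu 2245:Sat 2246:Sun …(18 more)… 2265:Wed 2266:Thu 2267:Fri 2268:Sat 2269:Mon 2270:Tue 2271:Wed 2272:Thu 2273:Sat 2274:Sun 2275:Mon 2276:Tue 2277:Thu 2278:Fri 2279:Sat
Years with five Sundays: 2252 → 1.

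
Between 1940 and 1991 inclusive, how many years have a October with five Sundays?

October has 31 days; it has five Sundays when Sunday falls among the first (month-length − 28) days — i.e. when October 1 is one of Sunday/Saturday/Friday.
October 1 by year: 1940:Tue 1941:Wed 1942:Thu 1943:Fri✓ 1944:Sun✓ 1945:Mon 1946:Tue 1947:Wed 1948:Fri✓ 1949:Sat✓ 1950:Sun✓ 1951:Mon 1952:Wed 1953:Thu 1954:Fri✓ …(22 more)… 1977:Sat✓ 1978:Sun✓ 1979:Mon 1980:Wed 1981:Thu 1982:Fri✓ 1983:Sat✓ 1984:Mon 1985:Tue 1986:Wed 1987:Thu 1988:Sat✓ 1989:Sun✓ 1990:Mon 1991:Tue
Years with five Sundays: 1943, 1944, 1948, 1949, 1950, 1954, 1955, 1960, 1961, 1965, 1966, 1967, 1971, 1972, 1976, 1977, 1978, 1982, 1983, 1988, 1989 → 21.

21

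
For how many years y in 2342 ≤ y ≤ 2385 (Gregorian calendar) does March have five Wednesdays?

19

March has 31 days; it has five Wednesdays when Wednesday falls among the first (month-length − 28) days — i.e. when March 1 is one of Wednesday/Tuesday/Monday.
March 1 by year: 2342:Sun 2343:Mon✓ 2344:Wed✓ 2345:Thu 2346:Fri 2347:Sat 2348:Mon✓ 2349:Tue✓ 2350:Wed✓ 2351:Thu 2352:Sat 2353:Sun 2354:Mon✓ 2355:Tue✓ 2356:Thu …(14 more)… 2371:Mon✓ 2372:Wed✓ 2373:Thu 2374:Fri 2375:Sat 2376:Mon✓ 2377:Tue✓ 2378:Wed✓ 2379:Thu 2380:Sat 2381:Sun 2382:Mon✓ 2383:Tue✓ 2384:Thu 2385:Fri
Years with five Wednesdays: 2343, 2344, 2348, 2349, 2350, 2354, 2355, 2360, 2361, 2365, 2366, 2367, 2371, 2372, 2376, 2377, 2378, 2382, 2383 → 19.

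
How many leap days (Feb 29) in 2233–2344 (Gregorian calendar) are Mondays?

Leap years in 2233–2344: 27 of them.
Feb 29 weekday advances by 5 (mod 7) from one leap year to the next four years later (or differs when a century non-leap intervenes).
Leap-day weekdays: 2236:Mon✓ 2240:Sat 2244:Thu 2248:Tue 2252:Sun 2256:Fri 2260:Wed 2264:Mon✓ 2268:Sat 2272:Thu 2276:Tue 2280:Sun 2284:Fri 2288:Wed 2292:Mon✓ 2296:Sat 2304:Mon✓ 2308:Sat 2312:Thu 2316:Tue 2320:Sun 2324:Fri 2328:Wed 2332:Mon✓ 2336:Sat 2340:Thu 2344:Tue
Monday: 2236, 2264, 2292, 2304, 2332 → 5.

5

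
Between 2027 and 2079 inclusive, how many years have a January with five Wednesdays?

January has 31 days; it has five Wednesdays when Wednesday falls among the first (month-length − 28) days — i.e. when January 1 is one of Wednesday/Tuesday/Monday.
January 1 by year: 2027:Fri 2028:Sat 2029:Mon✓ 2030:Tue✓ 2031:Wed✓ 2032:Thu 2033:Sat 2034:Sun 2035:Mon✓ 2036:Tue✓ 2037:Thu 2038:Fri 2039:Sat 2040:Sun 2041:Tue✓ …(23 more)… 2065:Thu 2066:Fri 2067:Sat 2068:Sun 2069:Tue✓ 2070:Wed✓ 2071:Thu 2072:Fri 2073:Sun 2074:Mon✓ 2075:Tue✓ 2076:Wed✓ 2077:Fri 2078:Sat 2079:Sun
Years with five Wednesdays: 2029, 2030, 2031, 2035, 2036, 2041, 2042, 2046, 2047, 2048, 2052, 2053, 2057, 2058, 2059, 2063, 2064, 2069, 2070, 2074, 2075, 2076 → 22.

22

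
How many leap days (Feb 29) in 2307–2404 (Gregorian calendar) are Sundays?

4

Leap years in 2307–2404: 25 of them.
Feb 29 weekday advances by 5 (mod 7) from one leap year to the next four years later (or differs when a century non-leap intervenes).
Leap-day weekdays: 2308:Sat 2312:Thu 2316:Tue 2320:Sun✓ 2324:Fri 2328:Wed 2332:Mon 2336:Sat 2340:Thu 2344:Tue 2348:Sun✓ 2352:Fri 2356:Wed 2360:Mon 2364:Sat 2368:Thu 2372:Tue 2376:Sun✓ 2380:Fri 2384:Wed 2388:Mon 2392:Sat 2396:Thu 2400:Tue 2404:Sun✓
Sunday: 2320, 2348, 2376, 2404 → 4.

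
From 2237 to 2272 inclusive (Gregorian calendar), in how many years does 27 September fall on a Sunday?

Track 27 September's weekday year by year (advancing +1, or +2 across a Feb 29):
  2237: Wed  2238: Thu (+1)  2239: Fri (+1)  2240: Sun (+2) ✓  2241: Mon (+1)
  2242: Tue (+1)  2243: Wed (+1)  2244: Fri (+2)  2245: Sat (+1)  2246: Sun (+1) ✓
  2247: Mon (+1)  2248: Wed (+2)  2249: Thu (+1)  2250: Fri (+1)  … (8 more years) …
  2259: Tue (+1)  2260: Thu (+2)  2261: Fri (+1)  2262: Sat (+1)  2263: Sun (+1) ✓
  2264: Tue (+2)  2265: Wed (+1)  2266: Thu (+1)  2267: Fri (+1)  2268: Sun (+2) ✓
  2269: Mon (+1)  2270: Tue (+1)  2271: Wed (+1)  2272: Fri (+2)
Sunday years: 2240, 2246, 2257, 2263, 2268 — 5 in total.

5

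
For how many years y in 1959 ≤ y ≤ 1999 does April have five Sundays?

April has 30 days; it has five Sundays when Sunday falls among the first (month-length − 28) days — i.e. when April 1 is one of Sunday/Saturday.
April 1 by year: 1959:Wed 1960:Fri 1961:Sat✓ 1962:Sun✓ 1963:Mon 1964:Wed 1965:Thu 1966:Fri 1967:Sat✓ 1968:Mon 1969:Tue 1970:Wed 1971:Thu 1972:Sat✓ 1973:Sun✓ …(11 more)… 1985:Mon 1986:Tue 1987:Wed 1988:Fri 1989:Sat✓ 1990:Sun✓ 1991:Mon 1992:Wed 1993:Thu 1994:Fri 1995:Sat✓ 1996:Mon 1997:Tue 1998:Wed 1999:Thu
Years with five Sundays: 1961, 1962, 1967, 1972, 1973, 1978, 1979, 1984, 1989, 1990, 1995 → 11.

11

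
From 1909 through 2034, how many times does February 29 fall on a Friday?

4

Leap years in 1909–2034: 31 of them.
Feb 29 weekday advances by 5 (mod 7) from one leap year to the next four years later (or differs when a century non-leap intervenes).
Leap-day weekdays: 1912:Thu 1916:Tue 1920:Sun 1924:Fri✓ 1928:Wed 1932:Mon 1936:Sat 1940:Thu 1944:Tue 1948:Sun 1952:Fri✓ 1956:Wed 1960:Mon …(5 more)… 1984:Wed 1988:Mon 1992:Sat 1996:Thu 2000:Tue 2004:Sun 2008:Fri✓ 2012:Wed 2016:Mon 2020:Sat 2024:Thu 2028:Tue 2032:Sun
Friday: 1924, 1952, 1980, 2008 → 4.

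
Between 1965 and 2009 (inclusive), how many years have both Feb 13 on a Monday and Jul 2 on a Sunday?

5

Check each year's weekday for Feb 13 and Jul 2:
  1965: Sat/Fri  1966: Sun/Sat  1967: Mon/Sun ✓  1968: Tue/Tue  1969: Thu/Wed  1970: Fri/Thu  1971: Sat/Fri  1972: Sun/Sun  1973: Tue/Mon  1974: Wed/Tue  1975: Thu/Wed  1976: Fri/Fri  1977: Sun/Sat  1978: Mon/Sun ✓  …(17 more)…  1996: Tue/Tue  1997: Thu/Wed  1998: Fri/Thu  1999: Sat/Fri  2000: Sun/Sun  2001: Tue/Mon  2002: Wed/Tue  2003: Thu/Wed  2004: Fri/Fri  2005: Sun/Sat  2006: Mon/Sun ✓  2007: Tue/Mon  2008: Wed/Wed  2009: Fri/Thu
Both conditions hold in: 1967, 1978, 1989, 1995, 2006 — 5.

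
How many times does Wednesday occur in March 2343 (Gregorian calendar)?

March 2343 has 31 days and begins on Monday.
The first Wednesday is March 3.
Wednesdays fall on 3, 10, 17, 24, 31 — that's 5.

5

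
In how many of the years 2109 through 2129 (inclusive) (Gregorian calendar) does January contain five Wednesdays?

10

January has 31 days; it has five Wednesdays when Wednesday falls among the first (month-length − 28) days — i.e. when January 1 is one of Wednesday/Tuesday/Monday.
January 1 by year: 2109:Tue✓ 2110:Wed✓ 2111:Thu 2112:Fri 2113:Sun 2114:Mon✓ 2115:Tue✓ 2116:Wed✓ 2117:Fri 2118:Sat 2119:Sun 2120:Mon✓ 2121:Wed✓ 2122:Thu 2123:Fri 2124:Sat 2125:Mon✓ 2126:Tue✓ 2127:Wed✓ 2128:Thu 2129:Sat
Years with five Wednesdays: 2109, 2110, 2114, 2115, 2116, 2120, 2121, 2125, 2126, 2127 → 10.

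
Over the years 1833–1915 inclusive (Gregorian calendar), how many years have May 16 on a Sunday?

11

Track May 16's weekday year by year (advancing +1, or +2 across a Feb 29):
  1833: Thu  1834: Fri (+1)  1835: Sat (+1)  1836: Mon (+2)  1837: Tue (+1)
  1838: Wed (+1)  1839: Thu (+1)  1840: Sat (+2)  1841: Sun (+1) ✓  1842: Mon (+1)
  1843: Tue (+1)  1844: Thu (+2)  1845: Fri (+1)  1846: Sat (+1)  … (55 more years) …
  1902: Fri (+1)  1903: Sat (+1)  1904: Mon (+2)  1905: Tue (+1)  1906: Wed (+1)
  1907: Thu (+1)  1908: Sat (+2)  1909: Sun (+1) ✓  1910: Mon (+1)  1911: Tue (+1)
  1912: Thu (+2)  1913: Fri (+1)  1914: Sat (+1)  1915: Sun (+1) ✓
Sunday years: 1841, 1847, 1852, 1858, 1869, 1875, 1880, 1886, 1897, 1909, 1915 — 11 in total.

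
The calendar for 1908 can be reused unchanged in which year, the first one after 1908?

1936

Two years share a calendar iff Jan 1 falls on the same weekday and both are leap or both are common. 1908: Jan 1 is Wednesday, leap year.
1909: Jan 1 Friday, common
1910: Jan 1 Saturday, common
1911: Jan 1 Sunday, common
1912: Jan 1 Monday, leap
1913: Jan 1 Wednesday, common
1914: Jan 1 Thursday, common
1915: Jan 1 Friday, common
1916: Jan 1 Saturday, leap
1917: Jan 1 Monday, common
1918: Jan 1 Tuesday, common
1919: Jan 1 Wednesday, common
1920: Jan 1 Thursday, leap
1921: Jan 1 Saturday, common
1922: Jan 1 Sunday, common
1923: Jan 1 Monday, common
1924: Jan 1 Tuesday, leap
1925: Jan 1 Thursday, common
1926: Jan 1 Friday, common
1927: Jan 1 Saturday, common
1928: Jan 1 Sunday, leap
1929: Jan 1 Tuesday, common
1930: Jan 1 Wednesday, common
1931: Jan 1 Thursday, common
1932: Jan 1 Friday, leap
1933: Jan 1 Sunday, common
1934: Jan 1 Monday, common
1935: Jan 1 Tuesday, common
1936: Jan 1 Wednesday, leap
1936 matches on both conditions.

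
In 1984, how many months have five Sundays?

A month of length L has five Sundays iff its first Sunday is on day ≤ L−28 (so day 1–3 in a 31-day month, 1–2 in a 30-day month, day 1 in a leap February).
Checking each month of 1984: Jan starts Sun (31d) ✓; Feb starts Wed (29d); Mar starts Thu (31d); Apr starts Sun (30d) ✓; May starts Tue (31d); Jun starts Fri (30d); Jul starts Sun (31d) ✓; Aug starts Wed (31d); Sep starts Sat (30d) ✓; Oct starts Mon (31d); Nov starts Thu (30d); Dec starts Sat (31d) ✓.
Five-Sunday months: January, April, July, September, December → 5.

5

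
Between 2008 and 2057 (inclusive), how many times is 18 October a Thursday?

7

Track 18 October's weekday year by year (advancing +1, or +2 across a Feb 29):
  2008: Sat  2009: Sun (+1)  2010: Mon (+1)  2011: Tue (+1)  2012: Thu (+2) ✓
  2013: Fri (+1)  2014: Sat (+1)  2015: Sun (+1)  2016: Tue (+2)  2017: Wed (+1)
  2018: Thu (+1) ✓  2019: Fri (+1)  2020: Sun (+2)  2021: Mon (+1)  … (22 more years) …
  2044: Tue (+2)  2045: Wed (+1)  2046: Thu (+1) ✓  2047: Fri (+1)  2048: Sun (+2)
  2049: Mon (+1)  2050: Tue (+1)  2051: Wed (+1)  2052: Fri (+2)  2053: Sat (+1)
  2054: Sun (+1)  2055: Mon (+1)  2056: Wed (+2)  2057: Thu (+1) ✓
Thursday years: 2012, 2018, 2029, 2035, 2040, 2046, 2057 — 7 in total.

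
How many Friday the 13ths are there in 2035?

Check the 13th of each month of 2035: Jan 13: Sat, Feb 13: Tue, Mar 13: Tue, Apr 13: Fri, May 13: Sun, Jun 13: Wed, Jul 13: Fri, Aug 13: Mon, Sep 13: Thu, Oct 13: Sat, Nov 13: Tue, Dec 13: Thu.
Friday occurs in April, July — 2 months.

2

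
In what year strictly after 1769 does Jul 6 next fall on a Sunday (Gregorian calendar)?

1777

From one year to the next, a fixed date's weekday advances by 1, or by 2 when a Feb 29 lies between the two dates.
1769: July 6 is Thursday.
1770: Friday (+1)
1771: Saturday (+1)
1772: Monday (+2)
1773: Tuesday (+1)
1774: Wednesday (+1)
1775: Thursday (+1)
1776: Saturday (+2)
1777: Sunday (+1)
Jul 6 falls on a Sunday in 1777.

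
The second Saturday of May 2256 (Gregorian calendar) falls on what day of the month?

May 1, 2256 is a Thursday, so the first Saturday is the 3rd.
The second Saturday is 3 + 7 = 10.

10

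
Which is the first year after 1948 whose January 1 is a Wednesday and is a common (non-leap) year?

1958

Jan 1 advances by 2 weekdays after a leap year and by 1 after a common year.
1948: Jan 1 is Thursday (leap).
1949: Saturday
1950: Sunday
1951: Monday
1952: Tuesday (leap)
1953: Thursday
1954: Friday
1955: Saturday
1956: Sunday (leap)
1957: Tuesday
1958: Wednesday
1958 begins on a Wednesday and is a common year.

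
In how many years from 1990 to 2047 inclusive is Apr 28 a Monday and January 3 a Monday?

Check each year's weekday for Apr 28 and January 3:
  1990: Sat/Wed  1991: Sun/Thu  1992: Tue/Fri  1993: Wed/Sun  1994: Thu/Mon  1995: Fri/Tue  1996: Sun/Wed  1997: Mon/Fri  1998: Tue/Sat  1999: Wed/Sun  2000: Fri/Mon  2001: Sat/Wed  2002: Sun/Thu  2003: Mon/Fri  …(30 more)…  2034: Fri/Tue  2035: Sat/Wed  2036: Mon/Thu  2037: Tue/Sat  2038: Wed/Sun  2039: Thu/Mon  2040: Sat/Tue  2041: Sun/Thu  2042: Mon/Fri  2043: Tue/Sat  2044: Thu/Sun  2045: Fri/Tue  2046: Sat/Wed  2047: Sun/Thu
Both conditions hold in: no year — 0.

0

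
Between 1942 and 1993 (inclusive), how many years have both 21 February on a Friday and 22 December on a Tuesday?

2

Check each year's weekday for 21 February and 22 December:
  1942: Sat/Tue  1943: Sun/Wed  1944: Mon/Fri  1945: Wed/Sat  1946: Thu/Sun  1947: Fri/Mon  1948: Sat/Wed  1949: Mon/Thu  1950: Tue/Fri  1951: Wed/Sat  1952: Thu/Mon  1953: Sat/Tue  1954: Sun/Wed  1955: Mon/Thu  …(24 more)…  1980: Thu/Mon  1981: Sat/Tue  1982: Sun/Wed  1983: Mon/Thu  1984: Tue/Sat  1985: Thu/Sun  1986: Fri/Mon  1987: Sat/Tue  1988: Sun/Thu  1989: Tue/Fri  1990: Wed/Sat  1991: Thu/Sun  1992: Fri/Tue ✓  1993: Sun/Wed
Both conditions hold in: 1964, 1992 — 2.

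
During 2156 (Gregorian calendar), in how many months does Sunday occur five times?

4

A month of length L has five Sundays iff its first Sunday is on day ≤ L−28 (so day 1–3 in a 31-day month, 1–2 in a 30-day month, day 1 in a leap February).
Checking each month of 2156: Jan starts Thu (31d); Feb starts Sun (29d) ✓; Mar starts Mon (31d); Apr starts Thu (30d); May starts Sat (31d) ✓; Jun starts Tue (30d); Jul starts Thu (31d); Aug starts Sun (31d) ✓; Sep starts Wed (30d); Oct starts Fri (31d) ✓; Nov starts Mon (30d); Dec starts Wed (31d).
Five-Sunday months: February, May, August, October → 4.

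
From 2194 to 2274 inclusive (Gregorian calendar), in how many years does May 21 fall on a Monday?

Track May 21's weekday year by year (advancing +1, or +2 across a Feb 29):
  2194: Wed  2195: Thu (+1)  2196: Sat (+2)  2197: Sun (+1)  2198: Mon (+1) ✓
  2199: Tue (+1)  2200: Wed (+1)  2201: Thu (+1)  2202: Fri (+1)  2203: Sat (+1)
  2204: Mon (+2) ✓  2205: Tue (+1)  2206: Wed (+1)  2207: Thu (+1)  … (53 more years) …
  2261: Tue (+1)  2262: Wed (+1)  2263: Thu (+1)  2264: Sat (+2)  2265: Sun (+1)
  2266: Mon (+1) ✓  2267: Tue (+1)  2268: Thu (+2)  2269: Fri (+1)  2270: Sat (+1)
  2271: Sun (+1)  2272: Tue (+2)  2273: Wed (+1)  2274: Thu (+1)
Monday years: 2198, 2204, 2210, 2221, 2227, 2232, 2238, 2249, 2255, 2260, 2266 — 11 in total.

11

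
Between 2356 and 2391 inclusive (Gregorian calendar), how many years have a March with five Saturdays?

17

March has 31 days; it has five Saturdays when Saturday falls among the first (month-length − 28) days — i.e. when March 1 is one of Saturday/Friday/Thursday.
March 1 by year: 2356:Thu✓ 2357:Fri✓ 2358:Sat✓ 2359:Sun 2360:Tue 2361:Wed 2362:Thu✓ 2363:Fri✓ 2364:Sun 2365:Mon 2366:Tue 2367:Wed 2368:Fri✓ 2369:Sat✓ 2370:Sun …(6 more)… 2377:Tue 2378:Wed 2379:Thu✓ 2380:Sat✓ 2381:Sun 2382:Mon 2383:Tue 2384:Thu✓ 2385:Fri✓ 2386:Sat✓ 2387:Sun 2388:Tue 2389:Wed 2390:Thu✓ 2391:Fri✓
Years with five Saturdays: 2356, 2357, 2358, 2362, 2363, 2368, 2369, 2373, 2374, 2375, 2379, 2380, 2384, 2385, 2386, 2390, 2391 → 17.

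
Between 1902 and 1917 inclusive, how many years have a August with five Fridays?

6

August has 31 days; it has five Fridays when Friday falls among the first (month-length − 28) days — i.e. when August 1 is one of Friday/Thursday/Wednesday.
August 1 by year: 1902:Fri✓ 1903:Sat 1904:Mon 1905:Tue 1906:Wed✓ 1907:Thu✓ 1908:Sat 1909:Sun 1910:Mon 1911:Tue 1912:Thu✓ 1913:Fri✓ 1914:Sat 1915:Sun 1916:Tue 1917:Wed✓
Years with five Fridays: 1902, 1906, 1907, 1912, 1913, 1917 → 6.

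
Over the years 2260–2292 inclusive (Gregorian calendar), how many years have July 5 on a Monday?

4

Track July 5's weekday year by year (advancing +1, or +2 across a Feb 29):
  2260: Thu  2261: Fri (+1)  2262: Sat (+1)  2263: Sun (+1)  2264: Tue (+2)
  2265: Wed (+1)  2266: Thu (+1)  2267: Fri (+1)  2268: Sun (+2)  2269: Mon (+1) ✓
  2270: Tue (+1)  2271: Wed (+1)  2272: Fri (+2)  2273: Sat (+1)  … (5 more years) …
  2279: Sat (+1)  2280: Mon (+2) ✓  2281: Tue (+1)  2282: Wed (+1)  2283: Thu (+1)
  2284: Sat (+2)  2285: Sun (+1)  2286: Mon (+1) ✓  2287: Tue (+1)  2288: Thu (+2)
  2289: Fri (+1)  2290: Sat (+1)  2291: Sun (+1)  2292: Tue (+2)
Monday years: 2269, 2275, 2280, 2286 — 4 in total.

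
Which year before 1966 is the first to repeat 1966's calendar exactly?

Two years share a calendar iff Jan 1 falls on the same weekday and both are leap or both are common. 1966: Jan 1 is Saturday, common year.
1965: Jan 1 Friday, common
1964: Jan 1 Wednesday, leap
1963: Jan 1 Tuesday, common
1962: Jan 1 Monday, common
1961: Jan 1 Sunday, common
1960: Jan 1 Friday, leap
1959: Jan 1 Thursday, common
1958: Jan 1 Wednesday, common
1957: Jan 1 Tuesday, common
1956: Jan 1 Sunday, leap
1955: Jan 1 Saturday, common
1955 matches on both conditions.

1955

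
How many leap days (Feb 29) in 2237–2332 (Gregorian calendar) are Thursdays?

3

Leap years in 2237–2332: 23 of them.
Feb 29 weekday advances by 5 (mod 7) from one leap year to the next four years later (or differs when a century non-leap intervenes).
Leap-day weekdays: 2240:Sat 2244:Thu✓ 2248:Tue 2252:Sun 2256:Fri 2260:Wed 2264:Mon 2268:Sat 2272:Thu✓ 2276:Tue 2280:Sun 2284:Fri 2288:Wed 2292:Mon 2296:Sat 2304:Mon 2308:Sat 2312:Thu✓ 2316:Tue 2320:Sun 2324:Fri 2328:Wed 2332:Mon
Thursday: 2244, 2272, 2312 → 3.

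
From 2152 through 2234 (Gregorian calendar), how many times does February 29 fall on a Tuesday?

3

Leap years in 2152–2234: 20 of them.
Feb 29 weekday advances by 5 (mod 7) from one leap year to the next four years later (or differs when a century non-leap intervenes).
Leap-day weekdays: 2152:Tue✓ 2156:Sun 2160:Fri 2164:Wed 2168:Mon 2172:Sat 2176:Thu 2180:Tue✓ 2184:Sun 2188:Fri 2192:Wed 2196:Mon 2204:Wed 2208:Mon 2212:Sat 2216:Thu 2220:Tue✓ 2224:Sun 2228:Fri 2232:Wed
Tuesday: 2152, 2180, 2220 → 3.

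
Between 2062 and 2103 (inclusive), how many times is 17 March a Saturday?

Track 17 March's weekday year by year (advancing +1, or +2 across a Feb 29):
  2062: Fri  2063: Sat (+1) ✓  2064: Mon (+2)  2065: Tue (+1)  2066: Wed (+1)
  2067: Thu (+1)  2068: Sat (+2) ✓  2069: Sun (+1)  2070: Mon (+1)  2071: Tue (+1)
  2072: Thu (+2)  2073: Fri (+1)  2074: Sat (+1) ✓  2075: Sun (+1)  … (14 more years) …
  2090: Fri (+1)  2091: Sat (+1) ✓  2092: Mon (+2)  2093: Tue (+1)  2094: Wed (+1)
  2095: Thu (+1)  2096: Sat (+2) ✓  2097: Sun (+1)  2098: Mon (+1)  2099: Tue (+1)
  2100: Wed (+1)  2101: Thu (+1)  2102: Fri (+1)  2103: Sat (+1) ✓
Saturday years: 2063, 2068, 2074, 2085, 2091, 2096, 2103 — 7 in total.

7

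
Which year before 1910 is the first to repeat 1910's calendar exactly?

1898

Two years share a calendar iff Jan 1 falls on the same weekday and both are leap or both are common. 1910: Jan 1 is Saturday, common year.
1909: Jan 1 Friday, common
1908: Jan 1 Wednesday, leap
1907: Jan 1 Tuesday, common
1906: Jan 1 Monday, common
1905: Jan 1 Sunday, common
1904: Jan 1 Friday, leap
1903: Jan 1 Thursday, common
1902: Jan 1 Wednesday, common
1901: Jan 1 Tuesday, common
1900: Jan 1 Monday, common
1899: Jan 1 Sunday, common
1898: Jan 1 Saturday, common
1898 matches on both conditions.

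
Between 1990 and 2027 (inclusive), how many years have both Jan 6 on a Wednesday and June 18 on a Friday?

Check each year's weekday for Jan 6 and June 18:
  1990: Sat/Mon  1991: Sun/Tue  1992: Mon/Thu  1993: Wed/Fri ✓  1994: Thu/Sat  1995: Fri/Sun  1996: Sat/Tue  1997: Mon/Wed  1998: Tue/Thu  1999: Wed/Fri ✓  2000: Thu/Sun  2001: Sat/Mon  2002: Sun/Tue  2003: Mon/Wed  …(10 more)…  2014: Mon/Wed  2015: Tue/Thu  2016: Wed/Sat  2017: Fri/Sun  2018: Sat/Mon  2019: Sun/Tue  2020: Mon/Thu  2021: Wed/Fri ✓  2022: Thu/Sat  2023: Fri/Sun  2024: Sat/Tue  2025: Mon/Wed  2026: Tue/Thu  2027: Wed/Fri ✓
Both conditions hold in: 1993, 1999, 2010, 2021, 2027 — 5.

5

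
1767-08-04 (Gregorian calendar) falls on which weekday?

January 1, 1767 is a Thursday.
August 4 is day 216 of the year, i.e. 215 days after Jan 1.
215 mod 7 = 5, so advance 5 weekdays from Thursday: Tuesday.

Tuesday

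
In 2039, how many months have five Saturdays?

A month of length L has five Saturdays iff its first Saturday is on day ≤ L−28 (so day 1–3 in a 31-day month, 1–2 in a 30-day month, day 1 in a leap February).
Checking each month of 2039: Jan starts Sat (31d) ✓; Feb starts Tue (28d); Mar starts Tue (31d); Apr starts Fri (30d) ✓; May starts Sun (31d); Jun starts Wed (30d); Jul starts Fri (31d) ✓; Aug starts Mon (31d); Sep starts Thu (30d); Oct starts Sat (31d) ✓; Nov starts Tue (30d); Dec starts Thu (31d) ✓.
Five-Saturday months: January, April, July, October, December → 5.

5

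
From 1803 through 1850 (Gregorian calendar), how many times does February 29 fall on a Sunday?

1

Leap years in 1803–1850: 12 of them.
Feb 29 weekday advances by 5 (mod 7) from one leap year to the next four years later (or differs when a century non-leap intervenes).
Leap-day weekdays: 1804:Wed 1808:Mon 1812:Sat 1816:Thu 1820:Tue 1824:Sun✓ 1828:Fri 1832:Wed 1836:Mon 1840:Sat 1844:Thu 1848:Tue
Sunday: 1824 → 1.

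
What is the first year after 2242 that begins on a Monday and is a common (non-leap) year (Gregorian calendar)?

2249

Jan 1 advances by 2 weekdays after a leap year and by 1 after a common year.
2242: Jan 1 is Saturday.
2243: Sunday
2244: Monday (leap)
2245: Wednesday
2246: Thursday
2247: Friday
2248: Saturday (leap)
2249: Monday
2249 begins on a Monday and is a common year.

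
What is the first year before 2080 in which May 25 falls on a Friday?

2074

From one year to the next, a fixed date's weekday advances by 1, or by 2 when a Feb 29 lies between the two dates.
2080: May 25 is Saturday.
2079: Thursday (−2)
2078: Wednesday (−1)
2077: Tuesday (−1)
2076: Monday (−1)
2075: Saturday (−2)
2074: Friday (−1)
May 25 falls on a Friday in 2074.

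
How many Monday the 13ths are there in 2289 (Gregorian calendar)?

Check the 13th of each month of 2289: Jan 13: Sun, Feb 13: Wed, Mar 13: Wed, Apr 13: Sat, May 13: Mon, Jun 13: Thu, Jul 13: Sat, Aug 13: Tue, Sep 13: Fri, Oct 13: Sun, Nov 13: Wed, Dec 13: Fri.
Monday occurs in May — 1 month.

1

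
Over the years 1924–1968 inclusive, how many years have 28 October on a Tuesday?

Track 28 October's weekday year by year (advancing +1, or +2 across a Feb 29):
  1924: Tue ✓  1925: Wed (+1)  1926: Thu (+1)  1927: Fri (+1)  1928: Sun (+2)
  1929: Mon (+1)  1930: Tue (+1) ✓  1931: Wed (+1)  1932: Fri (+2)  1933: Sat (+1)
  1934: Sun (+1)  1935: Mon (+1)  1936: Wed (+2)  1937: Thu (+1)  … (17 more years) …
  1955: Fri (+1)  1956: Sun (+2)  1957: Mon (+1)  1958: Tue (+1) ✓  1959: Wed (+1)
  1960: Fri (+2)  1961: Sat (+1)  1962: Sun (+1)  1963: Mon (+1)  1964: Wed (+2)
  1965: Thu (+1)  1966: Fri (+1)  1967: Sat (+1)  1968: Mon (+2)
Tuesday years: 1924, 1930, 1941, 1947, 1952, 1958 — 6 in total.

6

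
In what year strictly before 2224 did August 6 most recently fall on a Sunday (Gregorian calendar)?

2220

From one year to the next, a fixed date's weekday advances by 1, or by 2 when a Feb 29 lies between the two dates.
2224: August 6 is Friday.
2223: Wednesday (−2)
2222: Tuesday (−1)
2221: Monday (−1)
2220: Sunday (−1)
August 6 falls on a Sunday in 2220.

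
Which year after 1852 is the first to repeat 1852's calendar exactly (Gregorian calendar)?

1880

Two years share a calendar iff Jan 1 falls on the same weekday and both are leap or both are common. 1852: Jan 1 is Thursday, leap year.
1853: Jan 1 Saturday, common
1854: Jan 1 Sunday, common
1855: Jan 1 Monday, common
1856: Jan 1 Tuesday, leap
1857: Jan 1 Thursday, common
1858: Jan 1 Friday, common
1859: Jan 1 Saturday, common
1860: Jan 1 Sunday, leap
1861: Jan 1 Tuesday, common
1862: Jan 1 Wednesday, common
1863: Jan 1 Thursday, common
1864: Jan 1 Friday, leap
1865: Jan 1 Sunday, common
1866: Jan 1 Monday, common
1867: Jan 1 Tuesday, common
1868: Jan 1 Wednesday, leap
1869: Jan 1 Friday, common
1870: Jan 1 Saturday, common
1871: Jan 1 Sunday, common
1872: Jan 1 Monday, leap
1873: Jan 1 Wednesday, common
1874: Jan 1 Thursday, common
1875: Jan 1 Friday, common
1876: Jan 1 Saturday, leap
1877: Jan 1 Monday, common
1878: Jan 1 Tuesday, common
1879: Jan 1 Wednesday, common
1880: Jan 1 Thursday, leap
1880 matches on both conditions.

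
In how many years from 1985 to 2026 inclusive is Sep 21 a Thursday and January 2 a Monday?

Check each year's weekday for Sep 21 and January 2:
  1985: Sat/Wed  1986: Sun/Thu  1987: Mon/Fri  1988: Wed/Sat  1989: Thu/Mon ✓  1990: Fri/Tue  1991: Sat/Wed  1992: Mon/Thu  1993: Tue/Sat  1994: Wed/Sun  1995: Thu/Mon ✓  1996: Sat/Tue  1997: Sun/Thu  1998: Mon/Fri  …(14 more)…  2013: Sat/Wed  2014: Sun/Thu  2015: Mon/Fri  2016: Wed/Sat  2017: Thu/Mon ✓  2018: Fri/Tue  2019: Sat/Wed  2020: Mon/Thu  2021: Tue/Sat  2022: Wed/Sun  2023: Thu/Mon ✓  2024: Sat/Tue  2025: Sun/Thu  2026: Mon/Fri
Both conditions hold in: 1989, 1995, 2006, 2017, 2023 — 5.

5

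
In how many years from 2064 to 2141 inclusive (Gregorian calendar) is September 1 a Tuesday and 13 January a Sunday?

0

Check each year's weekday for September 1 and 13 January:
  2064: Mon/Sun  2065: Tue/Tue  2066: Wed/Wed  2067: Thu/Thu  2068: Sat/Fri  2069: Sun/Sun  2070: Mon/Mon  2071: Tue/Tue  2072: Thu/Wed  2073: Fri/Fri  2074: Sat/Sat  2075: Sun/Sun  2076: Tue/Mon  2077: Wed/Wed  …(50 more)…  2128: Wed/Tue  2129: Thu/Thu  2130: Fri/Fri  2131: Sat/Sat  2132: Mon/Sun  2133: Tue/Tue  2134: Wed/Wed  2135: Thu/Thu  2136: Sat/Fri  2137: Sun/Sun  2138: Mon/Mon  2139: Tue/Tue  2140: Thu/Wed  2141: Fri/Fri
Both conditions hold in: no year — 0.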